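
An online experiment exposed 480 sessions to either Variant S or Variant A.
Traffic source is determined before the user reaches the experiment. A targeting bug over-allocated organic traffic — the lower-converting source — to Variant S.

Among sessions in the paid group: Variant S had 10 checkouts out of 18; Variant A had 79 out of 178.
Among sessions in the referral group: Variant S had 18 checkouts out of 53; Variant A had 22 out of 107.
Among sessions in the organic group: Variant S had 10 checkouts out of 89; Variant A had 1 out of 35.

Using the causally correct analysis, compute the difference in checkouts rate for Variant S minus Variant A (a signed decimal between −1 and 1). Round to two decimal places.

+0.11

The stratified and pooled comparisons disagree (Variant S wins within each traffic source; Variant A wins overall), so the answer turns on the causal role of traffic source.
Nothing the variant does changes traffic source; the imbalance is an allocation artefact. With traffic source also predicting the outcome, the pooled figure is confounded, and the within-stratum comparison is the causal one.
Adjusting over the population distribution of traffic source: 0.408·(0.556−0.444) + 0.333·(0.340−0.206) + 0.258·(0.112−0.029) = +0.112.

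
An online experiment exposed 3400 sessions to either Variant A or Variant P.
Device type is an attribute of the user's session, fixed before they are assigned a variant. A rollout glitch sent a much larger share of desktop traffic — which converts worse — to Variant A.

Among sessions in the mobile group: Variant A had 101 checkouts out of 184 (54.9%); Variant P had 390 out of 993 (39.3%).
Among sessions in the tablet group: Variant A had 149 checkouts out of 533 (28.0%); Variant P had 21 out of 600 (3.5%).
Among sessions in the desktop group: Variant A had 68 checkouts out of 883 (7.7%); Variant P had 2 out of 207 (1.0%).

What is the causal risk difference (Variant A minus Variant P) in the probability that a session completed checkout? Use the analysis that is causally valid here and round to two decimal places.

The device type-specific comparison favours Variant A throughout, but the pooled figures favour Variant P. The question is whether to condition on device type.
Since device type is a pre-existing factor (not a product of the variant) and it affects the outcome on its own, it is a confounder. The stratified rates, not the pooled rate, identify the causal effect.
Adjusting over the population distribution of device type: 0.346·(0.549−0.393) + 0.333·(0.280−0.035) + 0.321·(0.077−0.010) = +0.157.

+0.16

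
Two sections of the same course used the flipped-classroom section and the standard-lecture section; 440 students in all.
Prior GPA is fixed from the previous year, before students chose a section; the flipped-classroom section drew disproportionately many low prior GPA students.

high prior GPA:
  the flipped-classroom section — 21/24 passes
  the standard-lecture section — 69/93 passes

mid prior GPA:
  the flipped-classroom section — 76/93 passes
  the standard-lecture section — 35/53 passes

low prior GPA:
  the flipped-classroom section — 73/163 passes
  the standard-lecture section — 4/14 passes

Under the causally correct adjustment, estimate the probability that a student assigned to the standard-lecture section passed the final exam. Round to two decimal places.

Within every prior GPA band level the flipped-classroom section has the higher rate, yet pooled the standard-lecture section does — Simpson's reversal.
Since prior GPA band is a pre-existing factor (not a product of the teaching method) and it affects the outcome on its own, it is a confounder. The stratified rates, not the pooled rate, identify the causal effect.
Standardising the standard-lecture section to the population prior GPA band mix: 0.266·69/93 + 0.332·35/53 + 0.402·4/14 = 0.531.

0.53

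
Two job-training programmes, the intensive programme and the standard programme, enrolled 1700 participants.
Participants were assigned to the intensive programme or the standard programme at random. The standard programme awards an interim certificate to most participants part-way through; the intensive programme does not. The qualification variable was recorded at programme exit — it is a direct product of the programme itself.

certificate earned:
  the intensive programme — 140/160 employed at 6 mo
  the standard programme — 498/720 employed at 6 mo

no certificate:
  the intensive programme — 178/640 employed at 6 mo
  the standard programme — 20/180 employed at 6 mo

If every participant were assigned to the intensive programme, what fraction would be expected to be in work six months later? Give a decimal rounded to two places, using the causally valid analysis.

0.40

Qualification attained during the programme here is a post-treatment variable shaped by the programme; conditioning on it would introduce bias rather than remove it. The overall comparison is the causal one.
So P(outcome | do(the intensive programme)) is just the pooled rate for the intensive programme: 318/800 = 0.398.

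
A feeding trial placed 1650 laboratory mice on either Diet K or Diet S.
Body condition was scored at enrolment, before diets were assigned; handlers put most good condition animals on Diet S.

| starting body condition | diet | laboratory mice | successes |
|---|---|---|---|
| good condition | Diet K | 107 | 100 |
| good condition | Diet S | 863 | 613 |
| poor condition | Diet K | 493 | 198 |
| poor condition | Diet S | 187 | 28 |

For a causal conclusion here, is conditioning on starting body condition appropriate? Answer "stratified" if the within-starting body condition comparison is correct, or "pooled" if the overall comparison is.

stratified

The stratified and pooled comparisons disagree (Diet K wins within each starting body condition; Diet S wins overall), so the answer turns on the causal role of starting body condition.
The imbalance in starting body condition arose from how laboratory mice were allocated, not from anything the diet did; and starting body condition independently affects the outcome. The pooled gap is confounded — condition on starting body condition.
Within each level — good condition: 93.5% vs 71.0%; poor condition: 40.2% vs 15.0% — Diet K is higher every time.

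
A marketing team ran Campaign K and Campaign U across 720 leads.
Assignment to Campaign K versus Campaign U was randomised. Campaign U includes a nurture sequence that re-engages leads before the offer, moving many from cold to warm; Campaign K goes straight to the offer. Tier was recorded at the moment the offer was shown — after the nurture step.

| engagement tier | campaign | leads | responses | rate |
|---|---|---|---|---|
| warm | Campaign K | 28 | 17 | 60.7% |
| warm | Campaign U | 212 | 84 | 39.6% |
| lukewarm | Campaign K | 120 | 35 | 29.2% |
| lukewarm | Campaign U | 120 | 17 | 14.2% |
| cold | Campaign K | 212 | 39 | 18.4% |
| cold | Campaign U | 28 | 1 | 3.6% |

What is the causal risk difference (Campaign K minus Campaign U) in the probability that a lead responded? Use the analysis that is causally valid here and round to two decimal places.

-0.03

The stratified and pooled comparisons disagree (Campaign K wins within each engagement tier; Campaign U wins overall), so the answer turns on the causal role of engagement tier.
Engagement tier lies on the pathway campaign → engagement tier → outcome, so adjusting for it blocks the indirect effect. For the total causal effect of campaign, use the unadjusted pooled rates.
The causal difference is the pooled difference: 0.253 − 0.283 = -0.031.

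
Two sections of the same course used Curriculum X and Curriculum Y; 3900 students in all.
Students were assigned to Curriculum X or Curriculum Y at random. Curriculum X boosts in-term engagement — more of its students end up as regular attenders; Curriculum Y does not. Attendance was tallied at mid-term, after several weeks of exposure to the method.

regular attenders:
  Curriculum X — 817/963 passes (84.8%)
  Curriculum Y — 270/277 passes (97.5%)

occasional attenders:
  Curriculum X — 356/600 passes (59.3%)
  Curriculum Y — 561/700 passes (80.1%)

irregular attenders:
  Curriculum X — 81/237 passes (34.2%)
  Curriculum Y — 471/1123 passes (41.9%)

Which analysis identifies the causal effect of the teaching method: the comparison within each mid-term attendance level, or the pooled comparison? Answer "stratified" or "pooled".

Curriculum Y is higher inside every mid-term attendance stratum but Curriculum X is higher in aggregate. Whether to stratify depends on how mid-term attendance relates to the teaching method.
Mid-term attendance is downstream of the teaching method. One should not condition on a consequence of treatment, so the overall rates are the right comparison.
Pooled: Curriculum X 69.7% vs Curriculum Y 62.0%; Curriculum X is higher overall.

pooled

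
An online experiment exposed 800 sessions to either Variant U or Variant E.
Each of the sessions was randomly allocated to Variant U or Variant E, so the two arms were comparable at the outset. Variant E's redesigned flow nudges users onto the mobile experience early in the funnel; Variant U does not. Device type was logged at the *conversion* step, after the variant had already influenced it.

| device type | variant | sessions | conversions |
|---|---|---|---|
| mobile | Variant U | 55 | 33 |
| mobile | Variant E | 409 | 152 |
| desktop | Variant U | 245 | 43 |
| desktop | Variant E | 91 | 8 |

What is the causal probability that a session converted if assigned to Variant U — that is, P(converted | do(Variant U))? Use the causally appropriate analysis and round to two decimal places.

The stratified and pooled comparisons disagree (Variant U wins within each device type; Variant E wins overall), so the answer turns on the causal role of device type.
Device type here is a post-treatment variable shaped by the variant; conditioning on it would introduce bias rather than remove it. The overall comparison is the causal one.
So P(outcome | do(Variant U)) is just the pooled rate for Variant U: 76/300 = 0.253.

0.25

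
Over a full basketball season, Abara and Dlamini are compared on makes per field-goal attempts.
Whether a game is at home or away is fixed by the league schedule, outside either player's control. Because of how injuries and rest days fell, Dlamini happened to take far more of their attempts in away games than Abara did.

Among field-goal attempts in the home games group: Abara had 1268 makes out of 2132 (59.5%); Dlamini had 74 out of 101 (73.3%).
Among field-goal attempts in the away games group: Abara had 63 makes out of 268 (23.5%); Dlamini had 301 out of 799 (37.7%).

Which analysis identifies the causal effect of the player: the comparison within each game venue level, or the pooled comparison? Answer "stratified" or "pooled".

stratified

Game venue is set before the player has any effect — it is not caused by the player — and it independently drives the outcome. That makes it a confounder, so the causal comparison is within game venue levels.
Within each level — home games: 59.5% vs 73.3%; away games: 23.5% vs 37.7% — Dlamini is higher every time.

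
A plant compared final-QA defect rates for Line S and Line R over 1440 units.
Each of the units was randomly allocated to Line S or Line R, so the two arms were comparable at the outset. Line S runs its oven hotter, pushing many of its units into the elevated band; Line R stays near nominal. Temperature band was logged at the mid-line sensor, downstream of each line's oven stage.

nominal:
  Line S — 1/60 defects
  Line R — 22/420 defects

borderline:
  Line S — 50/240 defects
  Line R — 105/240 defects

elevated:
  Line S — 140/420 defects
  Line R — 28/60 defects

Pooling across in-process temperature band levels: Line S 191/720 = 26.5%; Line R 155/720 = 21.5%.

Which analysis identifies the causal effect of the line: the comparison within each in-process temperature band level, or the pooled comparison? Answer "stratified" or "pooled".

In-process temperature band lies on the pathway line → in-process temperature band → outcome, so adjusting for it blocks the indirect effect. For the total causal effect of line, use the unadjusted pooled rates.
Pooled: Line S 26.5% vs Line R 21.5%; Line R is lower overall.

pooled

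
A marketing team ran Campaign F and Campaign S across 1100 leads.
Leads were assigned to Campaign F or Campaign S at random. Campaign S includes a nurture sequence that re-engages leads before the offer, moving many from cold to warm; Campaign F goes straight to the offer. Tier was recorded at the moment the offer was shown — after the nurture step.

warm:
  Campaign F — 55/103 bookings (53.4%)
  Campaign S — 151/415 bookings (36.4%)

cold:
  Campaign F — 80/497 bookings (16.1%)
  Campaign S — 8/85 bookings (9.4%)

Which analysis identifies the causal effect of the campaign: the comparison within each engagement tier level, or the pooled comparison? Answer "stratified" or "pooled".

pooled

Campaign F is higher inside every engagement tier stratum but Campaign S is higher in aggregate. Whether to stratify depends on how engagement tier relates to the campaign.
Engagement tier is recorded after the campaign and is itself shifted by it — it sits on the causal path from campaign to outcome. Conditioning on a mediator would strip out part of the effect we want; the pooled comparison gives the total causal effect.
Pooled: Campaign F 22.5% vs Campaign S 31.8%; Campaign S is higher overall.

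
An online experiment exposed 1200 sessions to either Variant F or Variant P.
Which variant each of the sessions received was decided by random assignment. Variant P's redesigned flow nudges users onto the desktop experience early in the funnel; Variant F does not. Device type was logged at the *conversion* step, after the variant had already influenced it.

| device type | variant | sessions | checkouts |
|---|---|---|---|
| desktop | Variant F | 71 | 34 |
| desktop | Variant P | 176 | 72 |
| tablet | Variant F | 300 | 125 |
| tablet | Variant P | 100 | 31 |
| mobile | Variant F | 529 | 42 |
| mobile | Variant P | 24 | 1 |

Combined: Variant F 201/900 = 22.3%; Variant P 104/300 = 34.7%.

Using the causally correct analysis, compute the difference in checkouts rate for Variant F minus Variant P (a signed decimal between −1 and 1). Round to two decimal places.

The device type-specific comparison favours Variant F throughout, but the pooled figures favour Variant P. The question is whether to condition on device type.
Because the variant influences device type, device type is a post-treatment mediator, not a confounder. Stratifying on it would bias the estimate; the causal effect is the crude pooled difference.
The causal difference is the pooled difference: 0.223 − 0.347 = -0.123.

-0.12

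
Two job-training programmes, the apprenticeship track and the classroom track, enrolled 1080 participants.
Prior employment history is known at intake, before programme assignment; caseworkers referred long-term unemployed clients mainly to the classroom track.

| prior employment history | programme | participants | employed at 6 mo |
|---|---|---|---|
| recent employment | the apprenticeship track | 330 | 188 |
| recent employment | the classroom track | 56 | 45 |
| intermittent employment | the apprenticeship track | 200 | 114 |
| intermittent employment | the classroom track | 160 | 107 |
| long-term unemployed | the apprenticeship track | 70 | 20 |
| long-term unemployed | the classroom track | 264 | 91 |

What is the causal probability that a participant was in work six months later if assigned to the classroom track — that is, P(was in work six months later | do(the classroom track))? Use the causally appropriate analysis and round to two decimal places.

Prior employment history satisfies the back-door criterion: it is not a descendant of the programme, and it blocks the spurious path from programme to outcome. Adjusting for it (i.e., using the within-prior employment history rates) gives the causal effect.
Standardising the classroom track to the population prior employment history mix: 0.357·45/56 + 0.333·107/160 + 0.309·91/264 = 0.617.

0.62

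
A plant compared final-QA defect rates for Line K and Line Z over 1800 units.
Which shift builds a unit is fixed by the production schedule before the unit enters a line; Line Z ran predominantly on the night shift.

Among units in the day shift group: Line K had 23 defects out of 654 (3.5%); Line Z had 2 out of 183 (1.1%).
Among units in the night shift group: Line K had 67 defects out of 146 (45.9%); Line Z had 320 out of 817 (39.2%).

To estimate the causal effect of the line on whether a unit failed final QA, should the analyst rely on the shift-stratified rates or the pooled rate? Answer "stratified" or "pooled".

stratified

Within every shift level Line Z has the lower rate, yet pooled Line K does — Simpson's reversal.
Nothing the line does changes shift; the imbalance is an allocation artefact. With shift also predicting the outcome, the pooled figure is confounded, and the within-stratum comparison is the causal one.
Within each level — day shift: 3.5% vs 1.1%; night shift: 45.9% vs 39.2% — Line Z is lower every time.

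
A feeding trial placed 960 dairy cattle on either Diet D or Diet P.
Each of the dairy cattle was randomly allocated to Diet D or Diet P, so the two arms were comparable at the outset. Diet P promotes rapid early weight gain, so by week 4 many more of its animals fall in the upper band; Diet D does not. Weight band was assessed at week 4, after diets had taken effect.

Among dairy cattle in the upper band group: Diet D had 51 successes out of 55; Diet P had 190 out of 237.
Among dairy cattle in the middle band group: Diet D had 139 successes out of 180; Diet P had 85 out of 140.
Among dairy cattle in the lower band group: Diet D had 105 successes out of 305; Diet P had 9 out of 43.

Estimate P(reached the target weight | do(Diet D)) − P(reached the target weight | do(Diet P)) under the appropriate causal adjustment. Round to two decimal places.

Week-4 weight band is recorded after the diet and is itself shifted by it — it sits on the causal path from diet to outcome. Conditioning on a mediator would strip out part of the effect we want; the pooled comparison gives the total causal effect.
The causal difference is the pooled difference: 0.546 − 0.676 = -0.130.

-0.13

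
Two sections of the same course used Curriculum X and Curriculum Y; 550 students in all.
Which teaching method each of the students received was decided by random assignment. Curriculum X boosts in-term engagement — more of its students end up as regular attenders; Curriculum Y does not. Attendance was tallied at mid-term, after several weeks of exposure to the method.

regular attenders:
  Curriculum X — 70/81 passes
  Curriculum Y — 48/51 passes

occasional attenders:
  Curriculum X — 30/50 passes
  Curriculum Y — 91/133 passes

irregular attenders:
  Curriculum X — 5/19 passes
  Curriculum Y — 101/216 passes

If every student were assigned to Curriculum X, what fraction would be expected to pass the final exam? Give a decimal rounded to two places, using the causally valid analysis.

0.70

Curriculum Y is higher inside every mid-term attendance stratum but Curriculum X is higher in aggregate. Whether to stratify depends on how mid-term attendance relates to the teaching method.
Stratifying would compare teaching methods among students the teaching methods themselves sorted into mid-term attendance groups — a form of selection on an intermediate. The unconditioned pooled rates give the total causal effect.
So P(outcome | do(Curriculum X)) is just the pooled rate for Curriculum X: 105/150 = 0.700.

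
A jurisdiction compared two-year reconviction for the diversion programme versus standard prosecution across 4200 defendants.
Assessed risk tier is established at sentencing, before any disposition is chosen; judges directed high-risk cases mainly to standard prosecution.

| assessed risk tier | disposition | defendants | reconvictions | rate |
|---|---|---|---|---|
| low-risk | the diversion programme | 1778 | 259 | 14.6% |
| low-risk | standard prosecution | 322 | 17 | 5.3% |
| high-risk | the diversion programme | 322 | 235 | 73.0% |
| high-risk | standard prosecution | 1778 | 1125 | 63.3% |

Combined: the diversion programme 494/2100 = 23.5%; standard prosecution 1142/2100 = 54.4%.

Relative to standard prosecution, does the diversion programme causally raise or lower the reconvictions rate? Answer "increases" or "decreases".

increases

Nothing the disposition does changes assessed risk tier; the imbalance is an allocation artefact. With assessed risk tier also predicting the outcome, the pooled figure is confounded, and the within-stratum comparison is the causal one.
Within each level — low-risk: 14.6% vs 5.3%; high-risk: 73.0% vs 63.3% — standard prosecution is lower every time.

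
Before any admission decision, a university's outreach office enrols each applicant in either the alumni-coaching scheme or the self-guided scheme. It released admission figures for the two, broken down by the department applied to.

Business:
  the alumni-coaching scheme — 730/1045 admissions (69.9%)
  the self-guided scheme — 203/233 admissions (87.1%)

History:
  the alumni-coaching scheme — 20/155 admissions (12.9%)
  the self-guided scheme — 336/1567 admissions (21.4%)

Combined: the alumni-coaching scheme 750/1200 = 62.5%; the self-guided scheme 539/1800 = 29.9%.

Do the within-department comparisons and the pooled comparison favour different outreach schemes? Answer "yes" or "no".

yes

Within each department level (Business 69.9% vs 87.1%; History 12.9% vs 21.4%), the self-guided scheme has the higher rate every time. Pooled: 62.5% vs 29.9% — the alumni-coaching scheme has the higher rate overall. The two comparisons disagree.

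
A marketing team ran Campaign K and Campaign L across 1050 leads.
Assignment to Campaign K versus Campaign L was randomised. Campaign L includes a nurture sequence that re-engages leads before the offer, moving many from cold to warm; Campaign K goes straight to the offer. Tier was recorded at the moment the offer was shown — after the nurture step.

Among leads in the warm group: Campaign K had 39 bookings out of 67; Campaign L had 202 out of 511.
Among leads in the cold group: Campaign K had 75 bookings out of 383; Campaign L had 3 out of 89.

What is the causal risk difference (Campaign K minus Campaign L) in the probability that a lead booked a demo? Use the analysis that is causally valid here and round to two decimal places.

Within every engagement tier level Campaign K has the higher rate, yet pooled Campaign L does — Simpson's reversal.
Engagement tier is downstream of the campaign. One should not condition on a consequence of treatment, so the overall rates are the right comparison.
The causal difference is the pooled difference: 0.253 − 0.342 = -0.088.

-0.09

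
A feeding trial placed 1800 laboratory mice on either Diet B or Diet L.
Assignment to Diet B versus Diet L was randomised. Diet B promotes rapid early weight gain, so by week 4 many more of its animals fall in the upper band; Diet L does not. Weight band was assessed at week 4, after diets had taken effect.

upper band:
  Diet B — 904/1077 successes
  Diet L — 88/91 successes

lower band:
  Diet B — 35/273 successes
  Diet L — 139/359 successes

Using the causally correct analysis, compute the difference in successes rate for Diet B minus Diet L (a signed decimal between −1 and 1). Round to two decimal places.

Diet L is higher inside every week-4 weight band stratum but Diet B is higher in aggregate. Whether to stratify depends on how week-4 weight band relates to the diet.
Because the diet influences week-4 weight band, week-4 weight band is a post-treatment mediator, not a confounder. Stratifying on it would bias the estimate; the causal effect is the crude pooled difference.
The causal difference is the pooled difference: 0.696 − 0.504 = +0.191.

+0.19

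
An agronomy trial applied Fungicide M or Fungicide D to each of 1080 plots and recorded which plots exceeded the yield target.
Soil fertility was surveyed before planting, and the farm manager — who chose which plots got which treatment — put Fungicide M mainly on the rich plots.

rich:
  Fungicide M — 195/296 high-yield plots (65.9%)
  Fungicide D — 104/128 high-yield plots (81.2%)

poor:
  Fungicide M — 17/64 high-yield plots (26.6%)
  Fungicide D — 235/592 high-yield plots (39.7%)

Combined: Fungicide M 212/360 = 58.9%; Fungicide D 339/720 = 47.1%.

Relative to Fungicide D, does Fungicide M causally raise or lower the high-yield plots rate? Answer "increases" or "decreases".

decreases

The stratified and pooled comparisons disagree (Fungicide D wins within each soil fertility; Fungicide M wins overall), so the answer turns on the causal role of soil fertility.
Since soil fertility is a pre-existing factor (not a product of the fungicide) and it affects the outcome on its own, it is a confounder. The stratified rates, not the pooled rate, identify the causal effect.
Within each level — rich: 65.9% vs 81.2%; poor: 26.6% vs 39.7% — Fungicide D is higher every time.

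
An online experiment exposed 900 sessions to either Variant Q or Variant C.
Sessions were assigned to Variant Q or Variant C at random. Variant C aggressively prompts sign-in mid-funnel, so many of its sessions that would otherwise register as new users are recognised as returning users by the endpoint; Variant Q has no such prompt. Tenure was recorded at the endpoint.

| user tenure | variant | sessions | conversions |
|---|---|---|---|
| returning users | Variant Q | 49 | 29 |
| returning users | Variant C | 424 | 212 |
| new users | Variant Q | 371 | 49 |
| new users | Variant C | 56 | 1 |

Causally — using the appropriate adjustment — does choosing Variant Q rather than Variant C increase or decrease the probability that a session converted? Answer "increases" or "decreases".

User tenure is recorded after the variant and is itself shifted by it — it sits on the causal path from variant to outcome. Conditioning on a mediator would strip out part of the effect we want; the pooled comparison gives the total causal effect.
Pooled: Variant Q 18.6% vs Variant C 44.4%; Variant C is higher overall.

decreases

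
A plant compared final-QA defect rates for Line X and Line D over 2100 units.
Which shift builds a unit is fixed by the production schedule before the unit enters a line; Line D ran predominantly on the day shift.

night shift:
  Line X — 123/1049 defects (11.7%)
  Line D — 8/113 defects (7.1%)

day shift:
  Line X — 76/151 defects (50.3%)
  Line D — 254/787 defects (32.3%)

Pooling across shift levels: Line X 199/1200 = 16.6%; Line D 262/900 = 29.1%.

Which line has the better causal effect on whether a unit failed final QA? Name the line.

The stratified and pooled comparisons disagree (Line D wins within each shift; Line X wins overall), so the answer turns on the causal role of shift.
Shift differs across lines for reasons unrelated to any effect of the line itself, and it separately predicts the outcome — a classic confounder. We must compare within shift levels.
Within each level — night shift: 11.7% vs 7.1%; day shift: 50.3% vs 32.3% — Line D is lower every time.

Line D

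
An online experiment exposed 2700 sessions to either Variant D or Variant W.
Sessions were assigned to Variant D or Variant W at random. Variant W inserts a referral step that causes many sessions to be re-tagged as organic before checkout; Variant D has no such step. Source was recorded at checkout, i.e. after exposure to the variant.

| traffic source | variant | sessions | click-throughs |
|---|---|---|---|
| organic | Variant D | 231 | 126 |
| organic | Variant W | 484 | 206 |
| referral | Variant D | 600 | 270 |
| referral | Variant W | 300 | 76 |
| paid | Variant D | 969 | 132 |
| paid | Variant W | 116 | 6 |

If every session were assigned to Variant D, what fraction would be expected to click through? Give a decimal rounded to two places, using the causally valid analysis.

Traffic source here is a post-treatment variable shaped by the variant; conditioning on it would introduce bias rather than remove it. The overall comparison is the causal one.
So P(outcome | do(Variant D)) is just the pooled rate for Variant D: 528/1800 = 0.293.

0.29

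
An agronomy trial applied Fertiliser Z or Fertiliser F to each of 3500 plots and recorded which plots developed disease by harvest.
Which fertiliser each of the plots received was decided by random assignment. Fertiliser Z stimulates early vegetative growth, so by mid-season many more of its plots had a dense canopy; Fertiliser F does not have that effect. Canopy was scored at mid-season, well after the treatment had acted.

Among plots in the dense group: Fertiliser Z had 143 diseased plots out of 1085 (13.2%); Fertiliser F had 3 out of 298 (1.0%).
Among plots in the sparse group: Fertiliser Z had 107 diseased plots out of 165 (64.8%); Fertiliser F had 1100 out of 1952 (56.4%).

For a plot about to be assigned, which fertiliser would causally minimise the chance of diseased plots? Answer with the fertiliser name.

Fertiliser Z

Within every mid-season canopy level Fertiliser F has the lower rate, yet pooled Fertiliser Z does — Simpson's reversal.
Mid-season canopy lies on the pathway fertiliser → mid-season canopy → outcome, so adjusting for it blocks the indirect effect. For the total causal effect of fertiliser, use the unadjusted pooled rates.
Pooled: Fertiliser Z 20.0% vs Fertiliser F 49.0%; Fertiliser Z is lower overall.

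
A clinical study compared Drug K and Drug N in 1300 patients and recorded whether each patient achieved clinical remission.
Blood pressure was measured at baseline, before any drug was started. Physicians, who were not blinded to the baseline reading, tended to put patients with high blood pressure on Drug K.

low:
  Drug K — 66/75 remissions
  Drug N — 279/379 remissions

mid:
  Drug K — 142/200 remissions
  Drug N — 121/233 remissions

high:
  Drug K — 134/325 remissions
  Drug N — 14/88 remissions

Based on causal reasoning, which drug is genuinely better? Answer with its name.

Drug K

Blood pressure satisfies the back-door criterion: it is not a descendant of the drug, and it blocks the spurious path from drug to outcome. Adjusting for it (i.e., using the within-blood pressure rates) gives the causal effect.
Within each level — low: 88.0% vs 73.6%; mid: 71.0% vs 51.9%; high: 41.2% vs 15.9% — Drug K is higher every time.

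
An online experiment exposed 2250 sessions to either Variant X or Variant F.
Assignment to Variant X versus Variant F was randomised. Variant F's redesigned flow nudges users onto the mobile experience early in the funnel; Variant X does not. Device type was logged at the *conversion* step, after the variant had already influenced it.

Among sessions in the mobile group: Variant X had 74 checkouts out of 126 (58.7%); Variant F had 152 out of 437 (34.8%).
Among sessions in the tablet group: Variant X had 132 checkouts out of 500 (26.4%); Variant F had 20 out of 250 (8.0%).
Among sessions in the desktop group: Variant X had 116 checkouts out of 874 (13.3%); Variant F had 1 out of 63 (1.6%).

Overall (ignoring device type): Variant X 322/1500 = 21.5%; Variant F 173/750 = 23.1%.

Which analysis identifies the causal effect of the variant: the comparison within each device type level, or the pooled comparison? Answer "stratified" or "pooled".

The device type-specific comparison favours Variant X throughout, but the pooled figures favour Variant F. The question is whether to condition on device type.
Because the variant influences device type, device type is a post-treatment mediator, not a confounder. Stratifying on it would bias the estimate; the causal effect is the crude pooled difference.
Pooled: Variant X 21.5% vs Variant F 23.1%; Variant F is higher overall.

pooled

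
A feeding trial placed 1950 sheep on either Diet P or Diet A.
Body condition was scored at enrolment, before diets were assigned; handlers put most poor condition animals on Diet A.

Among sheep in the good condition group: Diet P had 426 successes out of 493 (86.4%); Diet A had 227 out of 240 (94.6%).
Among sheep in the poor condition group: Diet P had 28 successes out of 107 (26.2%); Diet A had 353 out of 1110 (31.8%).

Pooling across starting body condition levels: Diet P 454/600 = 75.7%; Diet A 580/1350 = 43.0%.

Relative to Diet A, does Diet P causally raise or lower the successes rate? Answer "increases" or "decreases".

Since starting body condition is a pre-existing factor (not a product of the diet) and it affects the outcome on its own, it is a confounder. The stratified rates, not the pooled rate, identify the causal effect.
Within each level — good condition: 86.4% vs 94.6%; poor condition: 26.2% vs 31.8% — Diet A is higher every time.

decreases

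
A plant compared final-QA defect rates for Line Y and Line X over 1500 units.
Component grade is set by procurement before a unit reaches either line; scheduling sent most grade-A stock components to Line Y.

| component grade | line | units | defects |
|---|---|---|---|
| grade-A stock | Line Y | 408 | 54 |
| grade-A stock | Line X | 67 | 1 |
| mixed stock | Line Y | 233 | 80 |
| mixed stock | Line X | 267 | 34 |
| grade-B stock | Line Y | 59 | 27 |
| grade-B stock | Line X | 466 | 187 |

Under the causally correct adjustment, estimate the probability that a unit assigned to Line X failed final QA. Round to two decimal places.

0.19

Component grade is set before the line has any effect — it is not caused by the line — and it independently drives the outcome. That makes it a confounder, so the causal comparison is within component grade levels.
Standardising Line X to the population component grade mix: 0.317·1/67 + 0.333·34/267 + 0.350·187/466 = 0.188.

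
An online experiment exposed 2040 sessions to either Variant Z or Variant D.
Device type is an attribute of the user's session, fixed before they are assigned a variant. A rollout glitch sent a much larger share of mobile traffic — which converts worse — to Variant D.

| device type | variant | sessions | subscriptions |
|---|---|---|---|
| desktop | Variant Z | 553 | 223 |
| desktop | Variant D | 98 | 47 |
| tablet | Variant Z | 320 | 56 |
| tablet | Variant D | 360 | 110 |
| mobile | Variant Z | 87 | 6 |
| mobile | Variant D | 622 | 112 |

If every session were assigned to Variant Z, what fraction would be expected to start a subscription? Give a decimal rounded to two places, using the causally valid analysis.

Device type differs across variants for reasons unrelated to any effect of the variant itself, and it separately predicts the outcome — a classic confounder. We must compare within device type levels.
Standardising Variant Z to the population device type mix: 0.319·223/553 + 0.333·56/320 + 0.348·6/87 = 0.211.

0.21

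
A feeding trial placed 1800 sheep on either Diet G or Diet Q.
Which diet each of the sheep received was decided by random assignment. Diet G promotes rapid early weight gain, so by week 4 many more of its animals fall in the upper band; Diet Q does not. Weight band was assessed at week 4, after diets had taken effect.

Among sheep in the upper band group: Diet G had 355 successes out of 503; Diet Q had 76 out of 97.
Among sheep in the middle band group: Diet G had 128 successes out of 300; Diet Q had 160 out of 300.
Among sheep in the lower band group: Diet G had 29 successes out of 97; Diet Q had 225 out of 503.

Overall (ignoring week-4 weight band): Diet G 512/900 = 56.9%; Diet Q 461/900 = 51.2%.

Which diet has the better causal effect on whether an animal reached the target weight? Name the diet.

Diet G

The stratified and pooled comparisons disagree (Diet Q wins within each week-4 weight band; Diet G wins overall), so the answer turns on the causal role of week-4 weight band.
Week-4 weight band is downstream of the diet. One should not condition on a consequence of treatment, so the overall rates are the right comparison.
Pooled: Diet G 56.9% vs Diet Q 51.2%; Diet G is higher overall.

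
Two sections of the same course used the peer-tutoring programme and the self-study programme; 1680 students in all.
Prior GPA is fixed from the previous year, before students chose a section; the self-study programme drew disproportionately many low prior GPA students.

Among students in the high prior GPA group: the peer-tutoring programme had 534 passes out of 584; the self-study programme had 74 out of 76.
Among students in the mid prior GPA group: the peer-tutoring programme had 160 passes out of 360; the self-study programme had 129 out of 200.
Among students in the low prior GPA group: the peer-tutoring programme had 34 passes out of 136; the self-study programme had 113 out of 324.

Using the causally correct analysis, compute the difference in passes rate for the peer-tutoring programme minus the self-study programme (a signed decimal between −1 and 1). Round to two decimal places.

-0.12

the self-study programme is higher inside every prior GPA band stratum but the peer-tutoring programme is higher in aggregate. Whether to stratify depends on how prior GPA band relates to the teaching method.
Since prior GPA band is a pre-existing factor (not a product of the teaching method) and it affects the outcome on its own, it is a confounder. The stratified rates, not the pooled rate, identify the causal effect.
Adjusting over the population distribution of prior GPA band: 0.393·(0.914−0.974) + 0.333·(0.444−0.645) + 0.274·(0.250−0.349) = -0.117.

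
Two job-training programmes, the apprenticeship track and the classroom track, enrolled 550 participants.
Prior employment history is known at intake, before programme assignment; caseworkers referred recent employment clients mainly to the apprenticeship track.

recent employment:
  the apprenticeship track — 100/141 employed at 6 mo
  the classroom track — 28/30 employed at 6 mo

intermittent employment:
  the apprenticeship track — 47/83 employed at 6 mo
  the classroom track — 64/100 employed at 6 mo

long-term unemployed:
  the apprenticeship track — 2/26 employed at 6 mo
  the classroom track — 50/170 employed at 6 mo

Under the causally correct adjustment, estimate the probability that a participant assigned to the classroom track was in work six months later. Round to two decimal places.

0.61

Prior employment history differs across programmes for reasons unrelated to any effect of the programme itself, and it separately predicts the outcome — a classic confounder. We must compare within prior employment history levels.
Standardising the classroom track to the population prior employment history mix: 0.311·28/30 + 0.333·64/100 + 0.356·50/170 = 0.608.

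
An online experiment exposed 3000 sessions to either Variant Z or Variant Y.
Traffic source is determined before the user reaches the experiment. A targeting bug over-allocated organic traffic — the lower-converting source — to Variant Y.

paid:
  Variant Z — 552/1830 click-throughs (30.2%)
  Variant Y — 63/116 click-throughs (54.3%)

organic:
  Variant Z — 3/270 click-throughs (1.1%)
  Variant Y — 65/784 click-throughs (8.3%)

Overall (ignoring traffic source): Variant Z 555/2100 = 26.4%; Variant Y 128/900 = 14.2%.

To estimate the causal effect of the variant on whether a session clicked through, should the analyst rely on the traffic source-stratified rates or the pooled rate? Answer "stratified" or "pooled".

stratified

Within every traffic source level Variant Y has the higher rate, yet pooled Variant Z does — Simpson's reversal.
Since traffic source is a pre-existing factor (not a product of the variant) and it affects the outcome on its own, it is a confounder. The stratified rates, not the pooled rate, identify the causal effect.
Within each level — paid: 30.2% vs 54.3%; organic: 1.1% vs 8.3% — Variant Y is higher every time.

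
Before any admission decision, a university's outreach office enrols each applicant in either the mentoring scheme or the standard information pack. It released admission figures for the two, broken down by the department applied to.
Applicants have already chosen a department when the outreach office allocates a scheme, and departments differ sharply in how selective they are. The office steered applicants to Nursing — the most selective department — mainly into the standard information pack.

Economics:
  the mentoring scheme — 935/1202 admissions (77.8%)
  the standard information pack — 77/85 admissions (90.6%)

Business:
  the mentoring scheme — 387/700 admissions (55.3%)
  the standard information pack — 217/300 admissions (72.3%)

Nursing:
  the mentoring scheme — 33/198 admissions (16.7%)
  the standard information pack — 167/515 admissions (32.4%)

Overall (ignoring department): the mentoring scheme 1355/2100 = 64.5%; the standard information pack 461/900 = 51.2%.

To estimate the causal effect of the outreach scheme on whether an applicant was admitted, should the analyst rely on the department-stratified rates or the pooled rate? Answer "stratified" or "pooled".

The department-specific comparison favours the standard information pack throughout, but the pooled figures favour the mentoring scheme. The question is whether to condition on department.
Department is set before the outreach scheme has any effect — it is not caused by the outreach scheme — and it independently drives the outcome. That makes it a confounder, so the causal comparison is within department levels.
Within each level — Economics: 77.8% vs 90.6%; Business: 55.3% vs 72.3%; Nursing: 16.7% vs 32.4% — the standard information pack is higher every time.

stratified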